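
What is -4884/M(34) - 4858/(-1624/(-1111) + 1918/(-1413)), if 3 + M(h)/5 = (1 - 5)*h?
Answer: -378534039411/8132195 ≈ -46548.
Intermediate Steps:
M(h) = -15 - 20*h (M(h) = -15 + 5*((1 - 5)*h) = -15 + 5*(-4*h) = -15 - 20*h)
-4884/M(34) - 4858/(-1624/(-1111) + 1918/(-1413)) = -4884/(-15 - 20*34) - 4858/(-1624/(-1111) + 1918/(-1413)) = -4884/(-15 - 680) - 4858/(-1624*(-1/1111) + 1918*(-1/1413)) = -4884/(-695) - 4858/(1624/1111 - 1918/1413) = -4884*(-1/695) - 4858/163814/1569843 = 4884/695 - 4858*1569843/163814 = 4884/695 - 544735521/11701 = -378534039411/8132195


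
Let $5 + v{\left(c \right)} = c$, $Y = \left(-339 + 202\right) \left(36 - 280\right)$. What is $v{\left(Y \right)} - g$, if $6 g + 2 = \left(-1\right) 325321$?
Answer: $\frac{175287}{2} \approx 87644.0$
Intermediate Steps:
$Y = 33428$ ($Y = \left(-137\right) \left(-244\right) = 33428$)
$v{\left(c \right)} = -5 + c$
$g = - \frac{108441}{2}$ ($g = - \frac{1}{3} + \frac{\left(-1\right) 325321}{6} = - \frac{1}{3} + \frac{1}{6} \left(-325321\right) = - \frac{1}{3} - \frac{325321}{6} = - \frac{108441}{2} \approx -54221.0$)
$v{\left(Y \right)} - g = \left(-5 + 33428\right) - - \frac{108441}{2} = 33423 + \frac{108441}{2} = \frac{175287}{2}$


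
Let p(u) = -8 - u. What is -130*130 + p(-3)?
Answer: -16905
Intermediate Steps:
-130*130 + p(-3) = -130*130 + (-8 - 1*(-3)) = -16900 + (-8 + 3) = -16900 - 5 = -16905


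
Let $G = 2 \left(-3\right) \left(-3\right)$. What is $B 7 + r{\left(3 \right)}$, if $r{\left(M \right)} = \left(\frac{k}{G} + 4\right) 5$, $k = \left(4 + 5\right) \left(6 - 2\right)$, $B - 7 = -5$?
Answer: $44$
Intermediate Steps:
$B = 2$ ($B = 7 - 5 = 2$)
$k = 36$ ($k = 9 \cdot 4 = 36$)
$G = 18$ ($G = \left(-6\right) \left(-3\right) = 18$)
$r{\left(M \right)} = 30$ ($r{\left(M \right)} = \left(\frac{36}{18} + 4\right) 5 = \left(36 \cdot \frac{1}{18} + 4\right) 5 = \left(2 + 4\right) 5 = 6 \cdot 5 = 30$)
$B 7 + r{\left(3 \right)} = 2 \cdot 7 + 30 = 14 + 30 = 44$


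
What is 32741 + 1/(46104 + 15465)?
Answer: 2015830630/61569 ≈ 32741.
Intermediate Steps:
32741 + 1/(46104 + 15465) = 32741 + 1/61569 = 2015830630/61569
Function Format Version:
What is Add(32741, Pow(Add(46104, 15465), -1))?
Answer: Rational(2015830630, 61569) ≈ 32741.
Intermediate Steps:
Add(32741, Pow(Add(46104, 15465), -1)) = Add(32741, Pow(61569, -1)) = Add(32741, Rational(1, 61569)) = Rational(2015830630, 61569)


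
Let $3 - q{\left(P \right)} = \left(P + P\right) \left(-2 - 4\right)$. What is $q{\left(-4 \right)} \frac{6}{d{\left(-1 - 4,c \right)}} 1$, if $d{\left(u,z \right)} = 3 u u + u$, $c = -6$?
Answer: $- \frac{27}{7} \approx -3.8571$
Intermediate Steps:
$q{\left(P \right)} = 3 + 12 P$ ($q{\left(P \right)} = 3 - \left(P + P\right) \left(-2 - 4\right) = 3 - 2 P \left(-6\right) = 3 - - 12 P = 3 + 12 P$)
$d{\left(u,z \right)} = u + 3 u^{2}$ ($d{\left(u,z \right)} = 3 u^{2} + u = u + 3 u^{2}$)
$q{\left(-4 \right)} \frac{6}{d{\left(-1 - 4,c \right)}} 1 = \left(3 + 12 \left(-4\right)\right) \frac{6}{\left(-1 - 4\right) \left(1 + 3 \left(-1 - 4\right)\right)} 1 = \left(3 - 48\right) \frac{6}{\left(-5\right) \left(1 + 3 \left(-5\right)\right)} 1 = - 45 \frac{6}{\left(-5\right) \left(1 - 15\right)} 1 = - 45 \frac{6}{\left(-5\right) \left(-14\right)} 1 = - 45 \cdot \frac{6}{70} \cdot 1 = - 45 \cdot 6 \cdot \frac{1}{70} \cdot 1 = \left(-45\right) \frac{3}{35} \cdot 1 = \left(- \frac{27}{7}\right) 1 = - \frac{27}{7}$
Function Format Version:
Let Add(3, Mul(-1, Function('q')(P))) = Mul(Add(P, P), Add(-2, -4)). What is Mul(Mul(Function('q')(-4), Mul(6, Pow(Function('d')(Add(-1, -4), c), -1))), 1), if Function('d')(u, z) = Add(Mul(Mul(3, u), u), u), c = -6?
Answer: Rational(-27, 7) ≈ -3.8571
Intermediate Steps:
Function('q')(P) = Add(3, Mul(12, P)) (Function('q')(P) = Add(3, Mul(-1, Mul(Add(P, P), Add(-2, -4)))) = Add(3, Mul(-1, Mul(Mul(2, P), -6))) = Add(3, Mul(-1, Mul(-12, P))) = Add(3, Mul(12, P)))
Function('d')(u, z) = Add(u, Mul(3, Pow(u, 2))) (Function('d')(u, z) = Add(Mul(3, Pow(u, 2)), u) = Add(u, Mul(3, Pow(u, 2))))
Mul(Mul(Function('q')(-4), Mul(6, Pow(Function('d')(Add(-1, -4), c), -1))), 1) = Mul(Mul(Add(3, Mul(12, -4)), Mul(6, Pow(Mul(Add(-1, -4), Add(1, Mul(3, Add(-1, -4)))), -1))), 1) = Mul(Mul(Add(3, -48), Mul(6, Pow(Mul(-5, Add(1, Mul(3, -5))), -1))), 1) = Mul(Mul(-45, Mul(6, Pow(Mul(-5, Add(1, -15)), -1))), 1) = Mul(Mul(-45, Mul(6, Pow(Mul(-5, -14), -1))), 1) = Mul(Mul(-45, Mul(6, Pow(70, -1))), 1) = Mul(Mul(-45, Mul(6, Rational(1, 70))), 1) = Mul(Mul(-45, Rational(3, 35)), 1) = Mul(Rational(-27, 7), 1) = Rational(-27, 7)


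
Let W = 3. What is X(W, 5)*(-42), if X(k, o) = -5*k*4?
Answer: 2520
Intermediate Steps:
X(k, o) = -20*k
X(W, 5)*(-42) = -20*3*(-42) = -60*(-42) = 2520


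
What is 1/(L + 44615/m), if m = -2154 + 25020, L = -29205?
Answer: -22866/667756915 ≈ -3.4243e-5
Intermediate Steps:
m = 22866
1/(L + 44615/m) = 1/(-29205 + 44615/22866) = 1/(-667756915/22866) = -22866/667756915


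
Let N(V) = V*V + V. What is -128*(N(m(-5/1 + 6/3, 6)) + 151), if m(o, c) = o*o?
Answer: -30848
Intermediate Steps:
m(o, c) = o²
N(V) = V + V² (N(V) = V² + V = V + V²)
-128*(N(m(-5/1 + 6/3, 6)) + 151) = -128*((-5/1 + 6/3)²*(1 + (-5/1 + 6/3)²) + 151) = -128*((-5*1 + 6*(⅓))²*(1 + (-5*1 + 6*(⅓))²) + 151) = -128*((-5 + 2)²*(1 + (-5 + 2)²) + 151) = -128*((-3)²*(1 + (-3)²) + 151) = -128*(9*(1 + 9) + 151) = -128*(9*10 + 151) = -128*(90 + 151) = -128*241 = -30848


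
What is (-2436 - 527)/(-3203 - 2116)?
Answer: 2963/5319 ≈ 0.55706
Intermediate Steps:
(-2436 - 527)/(-3203 - 2116) = -2963/(-5319) = -2963*(-1/5319) = 2963/5319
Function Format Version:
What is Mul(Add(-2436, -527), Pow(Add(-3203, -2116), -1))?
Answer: Rational(2963, 5319) ≈ 0.55706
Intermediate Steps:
Mul(Add(-2436, -527), Pow(Add(-3203, -2116), -1)) = Mul(-2963, Pow(-5319, -1)) = Mul(-2963, Rational(-1, 5319)) = Rational(2963, 5319)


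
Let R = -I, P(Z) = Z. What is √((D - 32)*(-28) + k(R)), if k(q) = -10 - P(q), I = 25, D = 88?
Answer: I*√1553 ≈ 39.408*I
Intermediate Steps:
R = -25 (R = -1*25 = -25)
k(q) = -10 - q
√((D - 32)*(-28) + k(R)) = √((88 - 32)*(-28) + (-10 - 1*(-25))) = √(56*(-28) + (-10 + 25)) = √(-1568 + 15) = √(-1553) = I*√1553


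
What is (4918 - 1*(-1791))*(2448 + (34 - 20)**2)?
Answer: 17738596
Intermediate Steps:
(4918 - 1*(-1791))*(2448 + (34 - 20)**2) = (4918 + 1791)*(2448 + 14**2) = 6709*(2448 + 196) = 6709*2644 = 17738596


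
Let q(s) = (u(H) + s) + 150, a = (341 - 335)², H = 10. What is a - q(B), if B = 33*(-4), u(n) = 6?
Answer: 12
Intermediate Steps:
a = 36 (a = 6² = 36)
B = -132
q(s) = 156 + s (q(s) = (6 + s) + 150 = 156 + s)
a - q(B) = 36 - (156 - 132) = 36 - 1*24 = 36 - 24 = 12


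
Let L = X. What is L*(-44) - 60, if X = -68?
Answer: 2932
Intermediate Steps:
L = -68
L*(-44) - 60 = -68*(-44) - 60 = 2992 - 60 = 2932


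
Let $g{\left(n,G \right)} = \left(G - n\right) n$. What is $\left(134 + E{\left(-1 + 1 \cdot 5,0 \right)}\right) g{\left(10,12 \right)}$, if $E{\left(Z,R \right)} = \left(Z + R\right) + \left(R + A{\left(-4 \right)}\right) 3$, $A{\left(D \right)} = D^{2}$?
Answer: $3720$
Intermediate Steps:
$g{\left(n,G \right)} = n \left(G - n\right)$
$E{\left(Z,R \right)} = 48 + Z + 4 R$ ($E{\left(Z,R \right)} = \left(Z + R\right) + \left(R + \left(-4\right)^{2}\right) 3 = \left(R + Z\right) + \left(R + 16\right) 3 = \left(R + Z\right) + \left(16 + R\right) 3 = \left(R + Z\right) + \left(48 + 3 R\right) = 48 + Z + 4 R$)
$\left(134 + E{\left(-1 + 1 \cdot 5,0 \right)}\right) g{\left(10,12 \right)} = \left(134 + \left(48 + \left(-1 + 1 \cdot 5\right) + 4 \cdot 0\right)\right) 10 \left(12 - 10\right) = \left(134 + \left(48 + \left(-1 + 5\right) + 0\right)\right) 10 \left(12 - 10\right) = \left(134 + \left(48 + 4 + 0\right)\right) 10 \cdot 2 = \left(134 + 52\right) 20 = 186 \cdot 20 = 3720$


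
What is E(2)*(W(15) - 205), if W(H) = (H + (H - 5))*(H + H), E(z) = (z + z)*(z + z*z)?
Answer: 13080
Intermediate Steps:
E(z) = 2*z*(z + z²) (E(z) = (2*z)*(z + z²) = 2*z*(z + z²))
W(H) = 2*H*(-5 + 2*H) (W(H) = (H + (-5 + H))*(2*H) = (-5 + 2*H)*(2*H) = 2*H*(-5 + 2*H))
E(2)*(W(15) - 205) = (2*2²*(1 + 2))*(2*15*(-5 + 2*15) - 205) = (2*4*3)*(2*15*(-5 + 30) - 205) = 24*(2*15*25 - 205) = 24*(750 - 205) = 24*545 = 13080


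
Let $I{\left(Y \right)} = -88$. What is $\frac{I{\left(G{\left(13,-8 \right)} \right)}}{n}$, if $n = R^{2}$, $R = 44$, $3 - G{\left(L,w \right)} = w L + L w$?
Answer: $- \frac{1}{22} \approx -0.045455$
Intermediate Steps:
$G{\left(L,w \right)} = 3 - 2 L w$ ($G{\left(L,w \right)} = 3 - \left(w L + L w\right) = 3 - \left(L w + L w\right) = 3 - 2 L w$)
$n = 1936$ ($n = 44^{2} = 1936$)
$\frac{I{\left(G{\left(13,-8 \right)} \right)}}{n} = - \frac{88}{1936} = \left(-88\right) \frac{1}{1936} = - \frac{1}{22}$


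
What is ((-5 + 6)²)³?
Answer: 1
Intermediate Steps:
((-5 + 6)²)³ = (1²)³ = 1³ = 1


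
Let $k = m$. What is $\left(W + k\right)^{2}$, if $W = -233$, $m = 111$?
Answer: $14884$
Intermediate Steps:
$k = 111$
$\left(W + k\right)^{2} = \left(-233 + 111\right)^{2} = \left(-122\right)^{2} = 14884$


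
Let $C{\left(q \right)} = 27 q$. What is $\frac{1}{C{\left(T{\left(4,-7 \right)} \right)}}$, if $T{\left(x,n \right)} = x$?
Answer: $\frac{1}{108} \approx 0.0092593$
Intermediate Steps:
$\frac{1}{C{\left(T{\left(4,-7 \right)} \right)}} = \frac{1}{27 \cdot 4} = \frac{1}{108}$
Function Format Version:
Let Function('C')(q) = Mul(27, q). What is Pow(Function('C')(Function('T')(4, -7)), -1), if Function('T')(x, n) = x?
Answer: Rational(1, 108) ≈ 0.0092593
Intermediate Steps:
Pow(Function('C')(Function('T')(4, -7)), -1) = Pow(Mul(27, 4), -1) = Pow(108, -1) = Rational(1, 108)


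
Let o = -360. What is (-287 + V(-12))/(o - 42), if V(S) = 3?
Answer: 142/201 ≈ 0.70647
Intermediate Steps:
(-287 + V(-12))/(o - 42) = (-287 + 3)/(-360 - 42) = -284/(-402) = -284*(-1/402) = 142/201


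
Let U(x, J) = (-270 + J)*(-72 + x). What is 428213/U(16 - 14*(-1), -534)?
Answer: 428213/33768 ≈ 12.681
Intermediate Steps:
428213/U(16 - 14*(-1), -534) = 428213/(19440 - 270*(16 - 14*(-1)) - 72*(-534) - 534*(16 - 14*(-1))) = 428213/(19440 - 270*(16 + 14) + 38448 - 534*(16 + 14)) = 428213/(19440 - 270*30 + 38448 - 534*30) = 428213/(19440 - 8100 + 38448 - 16020) = 428213/33768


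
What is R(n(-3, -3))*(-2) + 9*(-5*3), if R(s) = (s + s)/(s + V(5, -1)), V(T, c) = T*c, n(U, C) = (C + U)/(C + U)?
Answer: -134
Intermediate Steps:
n(U, C) = 1
R(s) = 2*s/(-5 + s) (R(s) = (s + s)/(s + 5*(-1)) = (2*s)/(s - 5) = (2*s)/(-5 + s) = 2*s/(-5 + s))
R(n(-3, -3))*(-2) + 9*(-5*3) = (2*1/(-5 + 1))*(-2) + 9*(-5*3) = (2*1/(-4))*(-2) + 9*(-15) = (2*1*(-¼))*(-2) - 135 = -½*(-2) - 135 = 1 - 135 = -134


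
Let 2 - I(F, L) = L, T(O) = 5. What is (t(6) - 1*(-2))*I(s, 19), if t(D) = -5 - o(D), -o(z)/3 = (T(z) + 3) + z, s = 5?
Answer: -663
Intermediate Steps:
I(F, L) = 2 - L
o(z) = -24 - 3*z (o(z) = -3*((5 + 3) + z) = -3*(8 + z) = -24 - 3*z)
t(D) = 19 + 3*D (t(D) = -5 - (-24 - 3*D) = -5 + (24 + 3*D) = 19 + 3*D)
(t(6) - 1*(-2))*I(s, 19) = ((19 + 3*6) - 1*(-2))*(2 - 1*19) = ((19 + 18) + 2)*(2 - 19) = (37 + 2)*(-17) = 39*(-17) = -663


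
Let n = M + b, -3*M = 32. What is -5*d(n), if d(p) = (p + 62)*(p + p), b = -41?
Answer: 48050/9 ≈ 5338.9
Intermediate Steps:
M = -32/3 (M = -⅓*32 = -32/3 ≈ -10.667)
n = -155/3 (n = -32/3 - 41 = -155/3 ≈ -51.667)
d(p) = 2*p*(62 + p) (d(p) = (62 + p)*(2*p) = 2*p*(62 + p))
-5*d(n) = -10*(-155)*(62 - 155/3)/3 = -10*(-155)*31/(3*3) = -5*(-9610/9) = 48050/9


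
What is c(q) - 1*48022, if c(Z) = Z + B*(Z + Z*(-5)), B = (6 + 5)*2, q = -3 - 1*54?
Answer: -43063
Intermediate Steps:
q = -57 (q = -3 - 54 = -57)
B = 22 (B = 11*2 = 22)
c(Z) = -87*Z (c(Z) = Z + 22*(Z + Z*(-5)) = Z + 22*(Z - 5*Z) = Z + 22*(-4*Z) = Z - 88*Z = -87*Z)
c(q) - 1*48022 = -87*(-57) - 1*48022 = 4959 - 48022 = -43063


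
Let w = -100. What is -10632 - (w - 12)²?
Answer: -23176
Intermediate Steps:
-10632 - (w - 12)² = -10632 - (-100 - 12)² = -10632 - 1*(-112)² = -10632 - 1*12544 = -10632 - 12544 = -23176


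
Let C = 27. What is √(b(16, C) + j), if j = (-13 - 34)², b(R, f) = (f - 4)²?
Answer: 37*√2 ≈ 52.326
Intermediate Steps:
b(R, f) = (-4 + f)²
j = 2209 (j = (-47)² = 2209)
√(b(16, C) + j) = √((-4 + 27)² + 2209) = √(23² + 2209) = √(529 + 2209) = √2738 = 37*√2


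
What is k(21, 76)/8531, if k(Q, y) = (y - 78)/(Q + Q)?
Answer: -1/179151 ≈ -5.5819e-6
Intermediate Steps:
k(Q, y) = (-78 + y)/(2*Q) (k(Q, y) = (-78 + y)/((2*Q)) = (-78 + y)*(1/(2*Q)) = (-78 + y)/(2*Q))
k(21, 76)/8531 = ((1/2)*(-78 + 76)/21)/8531 = ((1/2)*(1/21)*(-2))*(1/8531) = -1/21*1/8531 = -1/179151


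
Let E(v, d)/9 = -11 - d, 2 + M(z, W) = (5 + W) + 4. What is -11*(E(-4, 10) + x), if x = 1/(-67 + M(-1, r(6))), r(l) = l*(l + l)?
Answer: 24937/12 ≈ 2078.1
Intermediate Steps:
r(l) = 2*l**2 (r(l) = l*(2*l) = 2*l**2)
M(z, W) = 7 + W (M(z, W) = -2 + ((5 + W) + 4) = -2 + (9 + W) = 7 + W)
x = 1/12 (x = 1/(-67 + (7 + 2*6**2)) = 1/(-67 + (7 + 2*36)) = 1/(-67 + (7 + 72)) = 1/(-67 + 79) = 1/12 ≈ 0.083333)
E(v, d) = -99 - 9*d (E(v, d) = 9*(-11 - d) = -99 - 9*d)
-11*(E(-4, 10) + x) = -11*((-99 - 9*10) + 1/12) = -11*((-99 - 90) + 1/12) = -11*(-189 + 1/12) = -11*(-2267/12) = 24937/12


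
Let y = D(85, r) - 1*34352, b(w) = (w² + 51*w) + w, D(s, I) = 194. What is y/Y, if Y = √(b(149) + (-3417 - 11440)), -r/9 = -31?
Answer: -17079*√77/539 ≈ -278.05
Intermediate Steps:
r = 279 (r = -9*(-31) = 279)
b(w) = w² + 52*w
Y = 14*√77 (Y = √(149*(52 + 149) + (-3417 - 11440)) = √(149*201 - 14857) = √(29949 - 14857) = √15092 = 14*√77 ≈ 122.85)
y = -34158 (y = 194 - 1*34352 = 194 - 34352 = -34158)
y/Y = -34158*√77/1078 = -17079*√77/539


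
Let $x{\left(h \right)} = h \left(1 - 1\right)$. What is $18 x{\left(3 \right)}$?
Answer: $0$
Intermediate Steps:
$x{\left(h \right)} = 0$ ($x{\left(h \right)} = h \left(1 - 1\right) = h 0 = 0$)
$18 x{\left(3 \right)} = 18 \cdot 0 = 0$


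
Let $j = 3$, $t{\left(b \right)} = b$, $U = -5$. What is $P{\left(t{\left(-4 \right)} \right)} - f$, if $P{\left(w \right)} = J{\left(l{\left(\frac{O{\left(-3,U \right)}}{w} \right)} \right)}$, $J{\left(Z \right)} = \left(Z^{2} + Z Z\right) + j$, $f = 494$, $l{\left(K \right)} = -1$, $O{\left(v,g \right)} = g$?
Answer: $-489$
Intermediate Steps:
$J{\left(Z \right)} = 3 + 2 Z^{2}$ ($J{\left(Z \right)} = \left(Z^{2} + Z Z\right) + 3 = \left(Z^{2} + Z^{2}\right) + 3 = 2 Z^{2} + 3 = 3 + 2 Z^{2}$)
$P{\left(w \right)} = 5$ ($P{\left(w \right)} = 3 + 2 \left(-1\right)^{2} = 3 + 2 \cdot 1 = 3 + 2 = 5$)
$P{\left(t{\left(-4 \right)} \right)} - f = 5 - 494 = -489$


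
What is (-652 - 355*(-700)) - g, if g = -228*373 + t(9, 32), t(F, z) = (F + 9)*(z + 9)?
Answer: 332154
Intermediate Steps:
t(F, z) = (9 + F)*(9 + z)
g = -84306 (g = -228*373 + (81 + 9*9 + 9*32 + 9*32) = -85044 + (81 + 81 + 288 + 288) = -85044 + 738 = -84306)
(-652 - 355*(-700)) - g = (-652 - 355*(-700)) - 1*(-84306) = (-652 + 248500) + 84306 = 247848 + 84306 = 332154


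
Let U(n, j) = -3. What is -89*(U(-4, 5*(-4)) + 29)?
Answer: -2314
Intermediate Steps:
-89*(U(-4, 5*(-4)) + 29) = -89*(-3 + 29) = -89*26 = -2314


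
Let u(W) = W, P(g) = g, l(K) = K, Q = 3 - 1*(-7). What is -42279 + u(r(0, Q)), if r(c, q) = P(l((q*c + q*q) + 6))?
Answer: -42173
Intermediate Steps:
Q = 10 (Q = 3 + 7 = 10)
r(c, q) = 6 + q**2 + c*q (r(c, q) = (q*c + q*q) + 6 = (c*q + q**2) + 6 = (q**2 + c*q) + 6 = 6 + q**2 + c*q)
-42279 + u(r(0, Q)) = -42279 + (6 + 10**2 + 0*10) = -42279 + (6 + 100 + 0) = -42279 + 106 = -42173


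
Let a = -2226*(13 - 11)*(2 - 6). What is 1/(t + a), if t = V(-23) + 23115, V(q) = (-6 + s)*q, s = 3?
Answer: 1/40992 ≈ 2.4395e-5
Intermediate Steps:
V(q) = -3*q (V(q) = (-6 + 3)*q = -3*q)
a = 17808 (a = -4452*(-4) = -2226*(-8) = 17808)
t = 23184 (t = -3*(-23) + 23115 = 69 + 23115 = 23184)
1/(t + a) = 1/(23184 + 17808) = 1/40992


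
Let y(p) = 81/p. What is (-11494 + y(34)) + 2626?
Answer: -301431/34 ≈ -8865.6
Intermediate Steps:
(-11494 + y(34)) + 2626 = (-11494 + 81/34) + 2626 = -390715/34 + 2626 = -301431/34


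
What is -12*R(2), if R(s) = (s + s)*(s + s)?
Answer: -192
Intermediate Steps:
R(s) = 4*s² (R(s) = (2*s)*(2*s) = 4*s²)
-12*R(2) = -48*2² = -48*4 = -12*16 = -192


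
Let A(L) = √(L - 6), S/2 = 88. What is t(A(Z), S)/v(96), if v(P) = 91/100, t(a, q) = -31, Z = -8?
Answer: -3100/91 ≈ -34.066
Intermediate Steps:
S = 176 (S = 2*88 = 176)
A(L) = √(-6 + L)
v(P) = 91/100 (v(P) = 91*(1/100) = 91/100)
t(A(Z), S)/v(96) = -31/91/100 = -31*100/91 = -3100/91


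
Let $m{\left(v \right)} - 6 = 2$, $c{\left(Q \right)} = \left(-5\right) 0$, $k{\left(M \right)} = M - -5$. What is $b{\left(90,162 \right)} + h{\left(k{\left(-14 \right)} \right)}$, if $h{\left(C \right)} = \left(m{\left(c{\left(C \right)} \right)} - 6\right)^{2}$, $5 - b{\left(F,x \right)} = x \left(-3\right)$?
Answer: $495$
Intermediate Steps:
$k{\left(M \right)} = 5 + M$ ($k{\left(M \right)} = M + 5 = 5 + M$)
$c{\left(Q \right)} = 0$
$m{\left(v \right)} = 8$ ($m{\left(v \right)} = 6 + 2 = 8$)
$b{\left(F,x \right)} = 5 + 3 x$ ($b{\left(F,x \right)} = 5 - x \left(-3\right) = 5 - - 3 x = 5 + 3 x$)
$h{\left(C \right)} = 4$ ($h{\left(C \right)} = \left(8 - 6\right)^{2} = 2^{2} = 4$)
$b{\left(90,162 \right)} + h{\left(k{\left(-14 \right)} \right)} = \left(5 + 3 \cdot 162\right) + 4 = \left(5 + 486\right) + 4 = 491 + 4 = 495$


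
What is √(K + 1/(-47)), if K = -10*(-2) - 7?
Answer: √28670/47 ≈ 3.6026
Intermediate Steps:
K = 13 (K = 20 - 7 = 13)
√(K + 1/(-47)) = √(13 + 1/(-47)) = √(13 - 1/47) = √(610/47) = √28670/47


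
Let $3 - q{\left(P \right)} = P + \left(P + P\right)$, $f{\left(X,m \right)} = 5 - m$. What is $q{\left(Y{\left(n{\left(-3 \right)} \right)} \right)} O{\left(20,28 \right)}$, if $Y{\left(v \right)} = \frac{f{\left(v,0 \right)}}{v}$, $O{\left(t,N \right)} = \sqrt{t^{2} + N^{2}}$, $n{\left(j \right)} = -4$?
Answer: $27 \sqrt{74} \approx 232.26$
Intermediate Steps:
$O{\left(t,N \right)} = \sqrt{N^{2} + t^{2}}$
$Y{\left(v \right)} = \frac{5}{v}$ ($Y{\left(v \right)} = \frac{5 - 0}{v} = \frac{5 + 0}{v} = \frac{5}{v}$)
$q{\left(P \right)} = 3 - 3 P$ ($q{\left(P \right)} = 3 - \left(P + \left(P + P\right)\right) = 3 - \left(P + 2 P\right) = 3 - 3 P$)
$q{\left(Y{\left(n{\left(-3 \right)} \right)} \right)} O{\left(20,28 \right)} = \left(3 - 3 \frac{5}{-4}\right) \sqrt{28^{2} + 20^{2}} = \left(3 - 3 \cdot 5 \left(- \frac{1}{4}\right)\right) \sqrt{784 + 400} = \left(3 - - \frac{15}{4}\right) \sqrt{1184} = \left(3 + \frac{15}{4}\right) 4 \sqrt{74} = \frac{27 \cdot 4 \sqrt{74}}{4} = 27 \sqrt{74}$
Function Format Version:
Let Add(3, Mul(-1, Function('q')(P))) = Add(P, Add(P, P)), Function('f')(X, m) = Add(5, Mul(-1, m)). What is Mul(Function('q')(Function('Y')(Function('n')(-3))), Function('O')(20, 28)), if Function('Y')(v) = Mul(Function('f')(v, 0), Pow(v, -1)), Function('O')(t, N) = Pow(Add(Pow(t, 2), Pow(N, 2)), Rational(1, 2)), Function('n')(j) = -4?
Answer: Mul(27, Pow(74, Rational(1, 2))) ≈ 232.26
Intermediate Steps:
Function('O')(t, N) = Pow(Add(Pow(N, 2), Pow(t, 2)), Rational(1, 2))
Function('Y')(v) = Mul(5, Pow(v, -1)) (Function('Y')(v) = Mul(Add(5, Mul(-1, 0)), Pow(v, -1)) = Mul(Add(5, 0), Pow(v, -1)) = Mul(5, Pow(v, -1)))
Function('q')(P) = Add(3, Mul(-3, P)) (Function('q')(P) = Add(3, Mul(-1, Add(P, Add(P, P)))) = Add(3, Mul(-1, Add(P, Mul(2, P)))) = Add(3, Mul(-1, Mul(3, P))) = Add(3, Mul(-3, P)))
Mul(Function('q')(Function('Y')(Function('n')(-3))), Function('O')(20, 28)) = Mul(Add(3, Mul(-3, Mul(5, Pow(-4, -1)))), Pow(Add(Pow(28, 2), Pow(20, 2)), Rational(1, 2))) = Mul(Add(3, Mul(-3, Mul(5, Rational(-1, 4)))), Pow(Add(784, 400), Rational(1, 2))) = Mul(Add(3, Mul(-3, Rational(-5, 4))), Pow(1184, Rational(1, 2))) = Mul(Add(3, Rational(15, 4)), Mul(4, Pow(74, Rational(1, 2)))) = Mul(Rational(27, 4), Mul(4, Pow(74, Rational(1, 2)))) = Mul(27, Pow(74, Rational(1, 2)))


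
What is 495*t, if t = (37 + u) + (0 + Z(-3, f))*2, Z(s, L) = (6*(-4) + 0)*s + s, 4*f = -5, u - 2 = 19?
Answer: 97020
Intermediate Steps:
u = 21 (u = 2 + 19 = 21)
f = -5/4 (f = (¼)*(-5) = -5/4 ≈ -1.2500)
Z(s, L) = -23*s (Z(s, L) = (-24 + 0)*s + s = -24*s + s = -23*s)
t = 196 (t = (37 + 21) + (0 - 23*(-3))*2 = 58 + (0 + 69)*2 = 58 + 69*2 = 58 + 138 = 196)
495*t = 495*196 = 97020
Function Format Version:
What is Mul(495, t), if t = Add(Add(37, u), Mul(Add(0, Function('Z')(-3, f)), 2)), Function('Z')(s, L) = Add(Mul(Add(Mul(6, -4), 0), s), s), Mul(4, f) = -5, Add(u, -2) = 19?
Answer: 97020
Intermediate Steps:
u = 21 (u = Add(2, 19) = 21)
f = Rational(-5, 4) (f = Mul(Rational(1, 4), -5) = Rational(-5, 4) ≈ -1.2500)
Function('Z')(s, L) = Mul(-23, s) (Function('Z')(s, L) = Add(Mul(Add(-24, 0), s), s) = Add(Mul(-24, s), s) = Mul(-23, s))
t = 196 (t = Add(Add(37, 21), Mul(Add(0, Mul(-23, -3)), 2)) = Add(58, Mul(Add(0, 69), 2)) = Add(58, Mul(69, 2)) = Add(58, 138) = 196)
Mul(495, t) = Mul(495, 196) = 97020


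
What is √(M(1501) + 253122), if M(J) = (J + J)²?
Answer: √9265126 ≈ 3043.9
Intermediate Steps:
M(J) = 4*J² (M(J) = (2*J)² = 4*J²)
√(M(1501) + 253122) = √(4*1501² + 253122) = √(4*2253001 + 253122) = √(9012004 + 253122) = √9265126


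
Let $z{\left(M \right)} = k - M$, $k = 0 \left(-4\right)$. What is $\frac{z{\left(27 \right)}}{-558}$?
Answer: $\frac{3}{62} \approx 0.048387$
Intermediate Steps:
$k = 0$
$z{\left(M \right)} = - M$ ($z{\left(M \right)} = 0 - M = - M$)
$\frac{z{\left(27 \right)}}{-558} = \frac{\left(-1\right) 27}{-558} = \left(-27\right) \left(- \frac{1}{558}\right) = \frac{3}{62}$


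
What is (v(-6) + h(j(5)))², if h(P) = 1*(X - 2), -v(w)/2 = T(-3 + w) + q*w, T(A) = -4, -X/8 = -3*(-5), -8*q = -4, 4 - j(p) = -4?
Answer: 11664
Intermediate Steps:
j(p) = 8 (j(p) = 4 - 1*(-4) = 4 + 4 = 8)
q = ½ (q = -⅛*(-4) = ½ ≈ 0.50000)
X = -120 (X = -(-24)*(-5) = -8*15 = -120)
v(w) = 8 - w (v(w) = -2*(-4 + w/2) = 8 - w)
h(P) = -122 (h(P) = 1*(-120 - 2) = 1*(-122) = -122)
(v(-6) + h(j(5)))² = ((8 - 1*(-6)) - 122)² = ((8 + 6) - 122)² = (14 - 122)² = (-108)² = 11664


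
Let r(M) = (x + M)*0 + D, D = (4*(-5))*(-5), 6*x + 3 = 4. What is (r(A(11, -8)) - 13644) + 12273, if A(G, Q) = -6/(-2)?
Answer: -1271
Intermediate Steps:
x = 1/6 (x = -1/2 + (1/6)*4 = -1/2 + 2/3 = 1/6 ≈ 0.16667)
A(G, Q) = 3 (A(G, Q) = -6*(-1/2) = 3)
D = 100 (D = -20*(-5) = 100)
r(M) = 100 (r(M) = (1/6 + M)*0 + 100 = 0 + 100 = 100)
(r(A(11, -8)) - 13644) + 12273 = (100 - 13644) + 12273 = -13544 + 12273 = -1271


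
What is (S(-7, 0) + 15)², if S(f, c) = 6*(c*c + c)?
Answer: 225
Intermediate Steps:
S(f, c) = 6*c + 6*c² (S(f, c) = 6*(c² + c) = 6*(c + c²) = 6*c + 6*c²)
(S(-7, 0) + 15)² = (6*0*(1 + 0) + 15)² = (6*0*1 + 15)² = (0 + 15)² = 15² = 225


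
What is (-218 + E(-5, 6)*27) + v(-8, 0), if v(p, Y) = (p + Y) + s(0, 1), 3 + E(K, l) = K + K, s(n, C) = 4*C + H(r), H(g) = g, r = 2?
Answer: -571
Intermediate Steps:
s(n, C) = 2 + 4*C (s(n, C) = 4*C + 2 = 2 + 4*C)
E(K, l) = -3 + 2*K (E(K, l) = -3 + (K + K) = -3 + 2*K)
v(p, Y) = 6 + Y + p (v(p, Y) = (p + Y) + (2 + 4*1) = (Y + p) + (2 + 4) = (Y + p) + 6 = 6 + Y + p)
(-218 + E(-5, 6)*27) + v(-8, 0) = (-218 + (-3 + 2*(-5))*27) + (6 + 0 - 8) = (-218 + (-3 - 10)*27) - 2 = (-218 - 13*27) - 2 = (-218 - 351) - 2 = -569 - 2 = -571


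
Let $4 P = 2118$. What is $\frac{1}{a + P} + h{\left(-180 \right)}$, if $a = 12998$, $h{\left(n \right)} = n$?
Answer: $- \frac{4869898}{27055} \approx -180.0$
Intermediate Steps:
$P = \frac{1059}{2}$ ($P = \frac{1}{4} \cdot 2118 = \frac{1059}{2} \approx 529.5$)
$\frac{1}{a + P} + h{\left(-180 \right)} = \frac{1}{12998 + \frac{1059}{2}} - 180 = \frac{1}{\frac{27055}{2}} - 180 = \frac{2}{27055} - 180 = - \frac{4869898}{27055}$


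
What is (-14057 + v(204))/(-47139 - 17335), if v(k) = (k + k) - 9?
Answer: 6829/32237 ≈ 0.21184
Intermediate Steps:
v(k) = -9 + 2*k (v(k) = 2*k - 9 = -9 + 2*k)
(-14057 + v(204))/(-47139 - 17335) = (-14057 + (-9 + 2*204))/(-47139 - 17335) = (-14057 + (-9 + 408))/(-64474) = (-14057 + 399)*(-1/64474) = -13658*(-1/64474) = 6829/32237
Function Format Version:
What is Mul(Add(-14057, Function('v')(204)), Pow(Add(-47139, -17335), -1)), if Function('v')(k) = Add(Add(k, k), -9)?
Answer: Rational(6829, 32237) ≈ 0.21184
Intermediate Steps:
Function('v')(k) = Add(-9, Mul(2, k)) (Function('v')(k) = Add(Mul(2, k), -9) = Add(-9, Mul(2, k)))
Mul(Add(-14057, Function('v')(204)), Pow(Add(-47139, -17335), -1)) = Mul(Add(-14057, Add(-9, Mul(2, 204))), Pow(Add(-47139, -17335), -1)) = Mul(Add(-14057, Add(-9, 408)), Pow(-64474, -1)) = Mul(Add(-14057, 399), Rational(-1, 64474)) = Mul(-13658, Rational(-1, 64474)) = Rational(6829, 32237)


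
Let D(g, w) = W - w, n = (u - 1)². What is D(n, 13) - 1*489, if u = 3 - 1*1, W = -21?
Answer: -523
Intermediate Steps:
u = 2 (u = 3 - 1 = 2)
n = 1 (n = (2 - 1)² = 1² = 1)
D(g, w) = -21 - w
D(n, 13) - 1*489 = (-21 - 1*13) - 1*489 = (-21 - 13) - 489 = -34 - 489 = -523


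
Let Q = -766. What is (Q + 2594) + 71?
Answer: 1899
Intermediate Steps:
(Q + 2594) + 71 = (-766 + 2594) + 71 = 1828 + 71 = 1899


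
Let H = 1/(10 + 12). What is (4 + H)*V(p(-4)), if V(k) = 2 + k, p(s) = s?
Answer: -89/11 ≈ -8.0909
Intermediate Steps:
H = 1/22 ≈ 0.045455
(4 + H)*V(p(-4)) = (4 + 1/22)*(2 - 4) = (89/22)*(-2) = -89/11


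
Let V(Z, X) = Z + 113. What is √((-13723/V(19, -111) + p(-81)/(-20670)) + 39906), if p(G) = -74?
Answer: √2057650790157105/227370 ≈ 199.50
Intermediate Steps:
V(Z, X) = 113 + Z
√((-13723/V(19, -111) + p(-81)/(-20670)) + 39906) = √((-13723/(113 + 19) - 74/(-20670)) + 39906) = √((-13723/132 - 74*(-1/20670)) + 39906) = √((-13723*1/132 + 37/10335) + 39906) = √((-13723/132 + 37/10335) + 39906) = √(-47274107/454740 + 39906) = √(18099580333/454740) = √2057650790157105/227370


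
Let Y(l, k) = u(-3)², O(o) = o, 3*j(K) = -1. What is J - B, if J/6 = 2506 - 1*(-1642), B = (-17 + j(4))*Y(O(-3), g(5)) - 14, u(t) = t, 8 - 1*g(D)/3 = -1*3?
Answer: 25058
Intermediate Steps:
j(K) = -⅓ (j(K) = (⅓)*(-1) = -⅓)
g(D) = 33 (g(D) = 24 - (-3)*3 = 24 - 3*(-3) = 24 + 9 = 33)
Y(l, k) = 9 (Y(l, k) = (-3)² = 9)
B = -170 (B = (-17 - ⅓)*9 - 14 = -52/3*9 - 14 = -156 - 14 = -170)
J = 24888 (J = 6*(2506 - 1*(-1642)) = 6*(2506 + 1642) = 6*4148 = 24888)
J - B = 24888 - 1*(-170) = 24888 + 170 = 25058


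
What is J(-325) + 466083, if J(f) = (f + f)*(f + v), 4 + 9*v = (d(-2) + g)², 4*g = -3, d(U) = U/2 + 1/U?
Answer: 48762451/72 ≈ 6.7726e+5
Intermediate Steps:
d(U) = 1/U + U/2 (d(U) = U*(½) + 1/U = U/2 + 1/U = 1/U + U/2)
g = -¾ (g = (¼)*(-3) = -¾ ≈ -0.75000)
v = 17/144 (v = -4/9 + ((1/(-2) + (½)*(-2)) - ¾)²/9 = -4/9 + ((-½ - 1) - ¾)²/9 = -4/9 + (-3/2 - ¾)²/9 = -4/9 + (-9/4)²/9 = -4/9 + (⅑)*(81/16) = -4/9 + 9/16 = 17/144 ≈ 0.11806)
J(f) = 2*f*(17/144 + f) (J(f) = (f + f)*(f + 17/144) = (2*f)*(17/144 + f) = 2*f*(17/144 + f))
J(-325) + 466083 = (1/72)*(-325)*(17 + 144*(-325)) + 466083 = (1/72)*(-325)*(17 - 46800) + 466083 = (1/72)*(-325)*(-46783) + 466083 = 15204475/72 + 466083 = 48762451/72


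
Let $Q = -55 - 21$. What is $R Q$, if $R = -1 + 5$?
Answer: $-304$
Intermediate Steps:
$Q = -76$
$R = 4$
$R Q = 4 \left(-76\right) = -304$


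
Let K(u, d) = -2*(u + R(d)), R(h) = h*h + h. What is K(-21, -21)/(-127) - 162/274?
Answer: 99039/17399 ≈ 5.6922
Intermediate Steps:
R(h) = h + h² (R(h) = h² + h = h + h²)
K(u, d) = -2*u - 2*d*(1 + d) (K(u, d) = -2*(u + d*(1 + d)) = -2*u - 2*d*(1 + d))
K(-21, -21)/(-127) - 162/274 = (-2*(-21) - 2*(-21)*(1 - 21))/(-127) - 162/274 = (42 - 2*(-21)*(-20))*(-1/127) - 162*1/274 = (42 - 840)*(-1/127) - 81/137 = -798*(-1/127) - 81/137 = 798/127 - 81/137 = 99039/17399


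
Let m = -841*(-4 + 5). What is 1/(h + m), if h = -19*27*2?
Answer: -1/1867 ≈ -0.00053562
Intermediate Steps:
m = -841 (m = -841*1 = -841)
h = -1026 (h = -513*2 = -1026)
1/(h + m) = 1/(-1026 - 841) = 1/(-1867) = -1/1867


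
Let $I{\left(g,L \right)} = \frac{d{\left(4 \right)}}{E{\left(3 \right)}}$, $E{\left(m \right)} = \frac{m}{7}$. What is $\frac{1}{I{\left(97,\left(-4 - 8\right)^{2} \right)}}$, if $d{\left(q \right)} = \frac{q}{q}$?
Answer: $\frac{3}{7} \approx 0.42857$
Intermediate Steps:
$d{\left(q \right)} = 1$
$E{\left(m \right)} = \frac{m}{7}$ ($E{\left(m \right)} = m \frac{1}{7} = \frac{m}{7}$)
$I{\left(g,L \right)} = \frac{7}{3}$ ($I{\left(g,L \right)} = 1 \frac{1}{\frac{1}{7} \cdot 3} = 1 \frac{1}{\frac{3}{7}} = 1 \cdot \frac{7}{3} = \frac{7}{3}$)
$\frac{1}{I{\left(97,\left(-4 - 8\right)^{2} \right)}} = \frac{1}{\frac{7}{3}} = \frac{3}{7}$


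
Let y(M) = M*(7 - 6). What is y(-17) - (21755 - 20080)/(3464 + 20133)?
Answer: -402824/23597 ≈ -17.071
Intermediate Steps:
y(M) = M (y(M) = M*1 = M)
y(-17) - (21755 - 20080)/(3464 + 20133) = -17 - (21755 - 20080)/(3464 + 20133) = -17 - 1675/23597 = -402824/23597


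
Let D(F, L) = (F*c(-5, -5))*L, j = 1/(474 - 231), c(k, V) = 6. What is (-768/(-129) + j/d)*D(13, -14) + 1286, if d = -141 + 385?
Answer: -1108042927/212463 ≈ -5215.2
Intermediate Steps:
d = 244
j = 1/243 ≈ 0.0041152
D(F, L) = 6*F*L (D(F, L) = (F*6)*L = (6*F)*L = 6*F*L)
(-768/(-129) + j/d)*D(13, -14) + 1286 = (-768/(-129) + (1/243)/244)*(6*13*(-14)) + 1286 = (-768*(-1/129) + (1/243)*(1/244))*(-1092) + 1286 = (256/43 + 1/59292)*(-1092) + 1286 = (15178795/2549556)*(-1092) + 1286 = -1381270345/212463 + 1286 = -1108042927/212463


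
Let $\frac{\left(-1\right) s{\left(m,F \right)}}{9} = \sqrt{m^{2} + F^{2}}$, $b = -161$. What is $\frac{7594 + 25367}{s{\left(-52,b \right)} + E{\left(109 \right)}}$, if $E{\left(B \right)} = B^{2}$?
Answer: $\frac{391609641}{138839536} + \frac{1483245 \sqrt{1145}}{138839536} \approx 3.1821$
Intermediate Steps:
$s{\left(m,F \right)} = - 9 \sqrt{F^{2} + m^{2}}$ ($s{\left(m,F \right)} = - 9 \sqrt{m^{2} + F^{2}} = - 9 \sqrt{F^{2} + m^{2}}$)
$\frac{7594 + 25367}{s{\left(-52,b \right)} + E{\left(109 \right)}} = \frac{7594 + 25367}{- 9 \sqrt{\left(-161\right)^{2} + \left(-52\right)^{2}} + 109^{2}} = \frac{32961}{- 9 \sqrt{25921 + 2704} + 11881} = \frac{32961}{- 9 \sqrt{28625} + 11881} = \frac{32961}{- 9 \cdot 5 \sqrt{1145} + 11881} = \frac{32961}{- 45 \sqrt{1145} + 11881} = \frac{32961}{11881 - 45 \sqrt{1145}}$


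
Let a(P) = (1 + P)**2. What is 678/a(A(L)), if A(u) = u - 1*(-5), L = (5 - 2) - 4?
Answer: 678/25 ≈ 27.120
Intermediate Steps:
L = -1 (L = 3 - 4 = -1)
A(u) = 5 + u (A(u) = u + 5 = 5 + u)
678/a(A(L)) = 678/((1 + (5 - 1))**2) = 678/((1 + 4)**2) = 678/(5**2) = 678/25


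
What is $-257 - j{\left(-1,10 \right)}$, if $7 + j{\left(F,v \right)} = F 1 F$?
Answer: $-251$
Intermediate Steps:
$j{\left(F,v \right)} = -7 + F^{2}$ ($j{\left(F,v \right)} = -7 + F 1 F = -7 + F F = -7 + F^{2}$)
$-257 - j{\left(-1,10 \right)} = -257 - \left(-7 + \left(-1\right)^{2}\right) = -257 - \left(-7 + 1\right) = -257 - -6 = -257 + 6 = -251$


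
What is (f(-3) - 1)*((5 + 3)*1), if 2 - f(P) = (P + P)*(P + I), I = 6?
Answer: 152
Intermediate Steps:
f(P) = 2 - 2*P*(6 + P) (f(P) = 2 - (P + P)*(P + 6) = 2 - 2*P*(6 + P))
(f(-3) - 1)*((5 + 3)*1) = ((2 - 12*(-3) - 2*(-3)²) - 1)*((5 + 3)*1) = ((2 + 36 - 2*9) - 1)*(8*1) = ((2 + 36 - 18) - 1)*8 = (20 - 1)*8 = 19*8 = 152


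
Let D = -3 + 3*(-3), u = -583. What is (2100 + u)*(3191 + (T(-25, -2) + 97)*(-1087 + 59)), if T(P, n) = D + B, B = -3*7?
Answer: -94965717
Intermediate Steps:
D = -12 (D = -3 - 9 = -12)
B = -21
T(P, n) = -33 (T(P, n) = -12 - 21 = -33)
(2100 + u)*(3191 + (T(-25, -2) + 97)*(-1087 + 59)) = (2100 - 583)*(3191 + (-33 + 97)*(-1087 + 59)) = 1517*(3191 + 64*(-1028)) = 1517*(3191 - 65792) = 1517*(-62601) = -94965717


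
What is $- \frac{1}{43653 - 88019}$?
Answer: $\frac{1}{44366} \approx 2.254 \cdot 10^{-5}$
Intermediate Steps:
$- \frac{1}{43653 - 88019} = - \frac{1}{-44366} = \left(-1\right) \left(- \frac{1}{44366}\right) = \frac{1}{44366}$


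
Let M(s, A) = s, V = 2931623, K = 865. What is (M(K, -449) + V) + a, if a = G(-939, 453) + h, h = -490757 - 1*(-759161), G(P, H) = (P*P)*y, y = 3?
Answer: 5846055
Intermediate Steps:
G(P, H) = 3*P² (G(P, H) = (P*P)*3 = P²*3 = 3*P²)
h = 268404 (h = -490757 + 759161 = 268404)
a = 2913567 (a = 3*(-939)² + 268404 = 3*881721 + 268404 = 2645163 + 268404 = 2913567)
(M(K, -449) + V) + a = (865 + 2931623) + 2913567 = 2932488 + 2913567 = 5846055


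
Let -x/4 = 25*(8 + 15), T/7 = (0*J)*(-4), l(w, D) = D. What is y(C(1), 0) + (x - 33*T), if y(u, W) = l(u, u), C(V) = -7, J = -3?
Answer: -2307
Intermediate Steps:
T = 0 (T = 7*((0*(-3))*(-4)) = 7*(0*(-4)) = 7*0 = 0)
y(u, W) = u
x = -2300 (x = -100*(8 + 15) = -100*23 = -4*575 = -2300)
y(C(1), 0) + (x - 33*T) = -7 + (-2300 - 33*0) = -7 + (-2300 + 0) = -7 - 2300 = -2307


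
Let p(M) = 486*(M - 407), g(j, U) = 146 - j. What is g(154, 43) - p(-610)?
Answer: 494254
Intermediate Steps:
p(M) = -197802 + 486*M (p(M) = 486*(-407 + M) = -197802 + 486*M)
g(154, 43) - p(-610) = (146 - 1*154) - (-197802 + 486*(-610)) = (146 - 154) - (-197802 - 296460) = -8 - 1*(-494262) = -8 + 494262 = 494254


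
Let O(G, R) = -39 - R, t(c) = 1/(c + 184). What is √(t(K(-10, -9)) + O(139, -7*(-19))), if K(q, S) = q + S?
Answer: I*√4682535/165 ≈ 13.115*I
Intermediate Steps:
K(q, S) = S + q
t(c) = 1/(184 + c)
√(t(K(-10, -9)) + O(139, -7*(-19))) = √(1/(184 + (-9 - 10)) + (-39 - (-7)*(-19))) = √(1/(184 - 19) + (-39 - 1*133)) = √(1/165 + (-39 - 133)) = √(1/165 - 172) = √(-28379/165) = I*√4682535/165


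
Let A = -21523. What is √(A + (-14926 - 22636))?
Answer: 3*I*√6565 ≈ 243.07*I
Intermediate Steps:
√(A + (-14926 - 22636)) = √(-21523 + (-14926 - 22636)) = √(-21523 - 37562) = √(-59085) = 3*I*√6565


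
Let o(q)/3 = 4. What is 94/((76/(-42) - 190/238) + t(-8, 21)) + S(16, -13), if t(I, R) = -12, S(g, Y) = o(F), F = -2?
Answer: 4146/745 ≈ 5.5651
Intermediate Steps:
o(q) = 12 (o(q) = 3*4 = 12)
S(g, Y) = 12
94/((76/(-42) - 190/238) + t(-8, 21)) + S(16, -13) = 94/((76/(-42) - 190/238) - 12) + 12 = 94/((76*(-1/42) - 190*1/238) - 12) + 12 = 94/((-38/21 - 95/119) - 12) + 12 = 94/(-133/51 - 12) + 12 = 94/(-745/51) + 12 = 94*(-51/745) + 12 = -4794/745 + 12 = 4146/745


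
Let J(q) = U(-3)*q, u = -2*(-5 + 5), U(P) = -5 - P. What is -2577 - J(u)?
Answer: -2577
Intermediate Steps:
u = 0 (u = -2*0 = 0)
J(q) = -2*q (J(q) = (-5 - 1*(-3))*q = (-5 + 3)*q = -2*q)
-2577 - J(u) = -2577 - (-2)*0 = -2577 - 1*0 = -2577 + 0 = -2577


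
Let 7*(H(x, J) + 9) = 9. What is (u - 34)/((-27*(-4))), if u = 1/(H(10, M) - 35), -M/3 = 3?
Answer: -3391/10764 ≈ -0.31503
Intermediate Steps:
M = -9 (M = -3*3 = -9)
H(x, J) = -54/7 (H(x, J) = -9 + (1/7)*9 = -9 + 9/7 = -54/7)
u = -7/299 (u = 1/(-54/7 - 35) = 1/(-299/7) = -7/299 ≈ -0.023411)
(u - 34)/((-27*(-4))) = (-7/299 - 34)/((-27*(-4))) = -10173/299/108 = (1/108)*(-10173/299) = -3391/10764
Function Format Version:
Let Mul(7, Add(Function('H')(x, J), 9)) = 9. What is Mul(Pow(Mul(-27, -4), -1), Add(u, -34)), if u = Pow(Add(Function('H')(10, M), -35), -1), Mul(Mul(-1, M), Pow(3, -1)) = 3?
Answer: Rational(-3391, 10764) ≈ -0.31503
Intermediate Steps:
M = -9 (M = Mul(-3, 3) = -9)
Function('H')(x, J) = Rational(-54, 7) (Function('H')(x, J) = Add(-9, Mul(Rational(1, 7), 9)) = Add(-9, Rational(9, 7)) = Rational(-54, 7))
u = Rational(-7, 299) (u = Pow(Add(Rational(-54, 7), -35), -1) = Pow(Rational(-299, 7), -1) = Rational(-7, 299) ≈ -0.023411)
Mul(Pow(Mul(-27, -4), -1), Add(u, -34)) = Mul(Pow(Mul(-27, -4), -1), Add(Rational(-7, 299), -34)) = Mul(Pow(108, -1), Rational(-10173, 299)) = Mul(Rational(1, 108), Rational(-10173, 299)) = Rational(-3391, 10764)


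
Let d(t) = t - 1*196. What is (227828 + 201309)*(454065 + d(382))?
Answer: 194935911387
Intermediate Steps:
d(t) = -196 + t (d(t) = t - 196 = -196 + t)
(227828 + 201309)*(454065 + d(382)) = (227828 + 201309)*(454065 + (-196 + 382)) = 429137*(454065 + 186) = 429137*454251 = 194935911387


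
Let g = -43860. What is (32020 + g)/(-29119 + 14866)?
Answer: 11840/14253 ≈ 0.83070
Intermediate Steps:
(32020 + g)/(-29119 + 14866) = (32020 - 43860)/(-29119 + 14866) = -11840/(-14253) = -11840*(-1/14253) = 11840/14253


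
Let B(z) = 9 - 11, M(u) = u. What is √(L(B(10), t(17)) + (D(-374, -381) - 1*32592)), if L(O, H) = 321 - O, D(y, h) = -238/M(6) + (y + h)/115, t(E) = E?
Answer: I*√153852819/69 ≈ 179.76*I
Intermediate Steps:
B(z) = -2
D(y, h) = -119/3 + h/115 + y/115 (D(y, h) = -238/6 + (y + h)/115 = -238*⅙ + (h + y)*(1/115) = -119/3 + (h/115 + y/115) = -119/3 + h/115 + y/115)
√(L(B(10), t(17)) + (D(-374, -381) - 1*32592)) = √((321 - 1*(-2)) + ((-119/3 + (1/115)*(-381) + (1/115)*(-374)) - 1*32592)) = √((321 + 2) + ((-119/3 - 381/115 - 374/115) - 32592)) = √(323 + (-3190/69 - 32592)) = √(323 - 2252038/69) = √(-2229751/69) = I*√153852819/69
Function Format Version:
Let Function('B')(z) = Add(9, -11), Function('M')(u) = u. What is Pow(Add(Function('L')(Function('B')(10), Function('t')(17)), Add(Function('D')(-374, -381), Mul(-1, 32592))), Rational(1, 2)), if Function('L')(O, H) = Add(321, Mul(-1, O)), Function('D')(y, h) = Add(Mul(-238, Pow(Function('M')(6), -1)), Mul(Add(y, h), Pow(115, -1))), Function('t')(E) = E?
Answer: Mul(Rational(1, 69), I, Pow(153852819, Rational(1, 2))) ≈ Mul(179.76, I)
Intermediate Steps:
Function('B')(z) = -2
Function('D')(y, h) = Add(Rational(-119, 3), Mul(Rational(1, 115), h), Mul(Rational(1, 115), y)) (Function('D')(y, h) = Add(Mul(-238, Pow(6, -1)), Mul(Add(y, h), Pow(115, -1))) = Add(Mul(-238, Rational(1, 6)), Mul(Add(h, y), Rational(1, 115))) = Add(Rational(-119, 3), Add(Mul(Rational(1, 115), h), Mul(Rational(1, 115), y))) = Add(Rational(-119, 3), Mul(Rational(1, 115), h), Mul(Rational(1, 115), y)))
Pow(Add(Function('L')(Function('B')(10), Function('t')(17)), Add(Function('D')(-374, -381), Mul(-1, 32592))), Rational(1, 2)) = Pow(Add(Add(321, Mul(-1, -2)), Add(Add(Rational(-119, 3), Mul(Rational(1, 115), -381), Mul(Rational(1, 115), -374)), Mul(-1, 32592))), Rational(1, 2)) = Pow(Add(Add(321, 2), Add(Add(Rational(-119, 3), Rational(-381, 115), Rational(-374, 115)), -32592)), Rational(1, 2)) = Pow(Add(323, Add(Rational(-3190, 69), -32592)), Rational(1, 2)) = Pow(Add(323, Rational(-2252038, 69)), Rational(1, 2)) = Pow(Rational(-2229751, 69), Rational(1, 2)) = Mul(Rational(1, 69), I, Pow(153852819, Rational(1, 2)))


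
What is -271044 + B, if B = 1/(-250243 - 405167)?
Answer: -177644948041/655410 ≈ -2.7104e+5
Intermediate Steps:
B = -1/655410 (B = 1/(-655410) = -1/655410 ≈ -1.5258e-6)
-271044 + B = -271044 - 1/655410 = -177644948041/655410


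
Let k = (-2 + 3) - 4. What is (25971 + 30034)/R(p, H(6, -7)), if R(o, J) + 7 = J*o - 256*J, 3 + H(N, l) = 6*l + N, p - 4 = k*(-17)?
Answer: 56005/7832 ≈ 7.1508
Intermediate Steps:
k = -3 (k = 1 - 4 = -3)
p = 55 (p = 4 - 3*(-17) = 4 + 51 = 55)
H(N, l) = -3 + N + 6*l (H(N, l) = -3 + (6*l + N) = -3 + (N + 6*l) = -3 + N + 6*l)
R(o, J) = -7 - 256*J + J*o (R(o, J) = -7 + (J*o - 256*J) = -7 + (-256*J + J*o) = -7 - 256*J + J*o)
(25971 + 30034)/R(p, H(6, -7)) = (25971 + 30034)/(-7 - 256*(-3 + 6 + 6*(-7)) + (-3 + 6 + 6*(-7))*55) = 56005/(-7 - 256*(-3 + 6 - 42) + (-3 + 6 - 42)*55) = 56005/(-7 - 256*(-39) - 39*55) = 56005/(-7 + 9984 - 2145) = 56005/7832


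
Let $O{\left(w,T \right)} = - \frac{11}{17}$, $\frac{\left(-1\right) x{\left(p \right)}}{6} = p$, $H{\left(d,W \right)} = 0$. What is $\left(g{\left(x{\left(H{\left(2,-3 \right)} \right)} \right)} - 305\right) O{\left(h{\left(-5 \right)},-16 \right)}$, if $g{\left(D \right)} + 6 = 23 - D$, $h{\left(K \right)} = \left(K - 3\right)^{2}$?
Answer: $\frac{3168}{17} \approx 186.35$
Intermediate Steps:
$x{\left(p \right)} = - 6 p$
$h{\left(K \right)} = \left(-3 + K\right)^{2}$
$g{\left(D \right)} = 17 - D$ ($g{\left(D \right)} = -6 - \left(-23 + D\right) = 17 - D$)
$O{\left(w,T \right)} = - \frac{11}{17}$ ($O{\left(w,T \right)} = \left(-11\right) \frac{1}{17} = - \frac{11}{17}$)
$\left(g{\left(x{\left(H{\left(2,-3 \right)} \right)} \right)} - 305\right) O{\left(h{\left(-5 \right)},-16 \right)} = \left(\left(17 - \left(-6\right) 0\right) - 305\right) \left(- \frac{11}{17}\right) = \left(\left(17 - 0\right) - 305\right) \left(- \frac{11}{17}\right) = \left(\left(17 + 0\right) - 305\right) \left(- \frac{11}{17}\right) = \left(17 - 305\right) \left(- \frac{11}{17}\right) = \left(-288\right) \left(- \frac{11}{17}\right) = \frac{3168}{17}$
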